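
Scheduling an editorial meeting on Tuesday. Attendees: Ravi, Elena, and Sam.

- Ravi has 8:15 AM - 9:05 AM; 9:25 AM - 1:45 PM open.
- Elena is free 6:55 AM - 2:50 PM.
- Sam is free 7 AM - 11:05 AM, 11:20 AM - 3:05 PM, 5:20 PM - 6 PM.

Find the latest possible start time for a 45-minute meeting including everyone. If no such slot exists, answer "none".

Ravi ∩ Elena: 08:15-09:05, 09:25-13:45.
Ravi ∩ Elena ∩ Sam: 08:15-09:05, 09:25-11:05, 11:20-13:45.
Those are the intersection windows.
The last common window of at least 45 minutes is 11:20-13:45; a 45-minute meeting can start as late as 13:00 and still end by 13:45.

13:00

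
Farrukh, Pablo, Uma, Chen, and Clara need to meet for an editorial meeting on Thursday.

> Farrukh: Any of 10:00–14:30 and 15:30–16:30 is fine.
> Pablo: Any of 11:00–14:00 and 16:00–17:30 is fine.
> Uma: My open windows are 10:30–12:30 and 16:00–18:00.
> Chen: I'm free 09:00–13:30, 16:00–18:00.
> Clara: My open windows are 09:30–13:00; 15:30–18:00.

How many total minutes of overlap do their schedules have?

120

Farrukh ∩ Pablo: 11:00-14:00, 16:00-16:30.
Farrukh ∩ Pablo ∩ Uma: 11:00-12:30, 16:00-16:30.
Farrukh ∩ Pablo ∩ Uma ∩ Chen: 11:00-12:30, 16:00-16:30.
Farrukh ∩ Pablo ∩ Uma ∩ Chen ∩ Clara: 11:00-12:30, 16:00-16:30.
Summing the common windows: 90 + 30 = 120 minutes.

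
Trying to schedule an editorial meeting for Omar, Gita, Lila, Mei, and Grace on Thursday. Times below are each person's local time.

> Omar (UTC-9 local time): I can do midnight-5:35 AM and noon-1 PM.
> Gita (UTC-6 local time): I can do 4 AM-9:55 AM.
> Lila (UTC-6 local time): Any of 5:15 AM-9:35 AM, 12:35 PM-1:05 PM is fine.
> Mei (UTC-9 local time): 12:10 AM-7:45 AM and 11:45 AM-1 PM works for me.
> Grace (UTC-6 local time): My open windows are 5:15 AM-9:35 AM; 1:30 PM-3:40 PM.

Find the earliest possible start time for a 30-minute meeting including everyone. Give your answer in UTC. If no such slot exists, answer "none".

11:15

Omar in UTC: 09:00-14:35, 21:00-22:00 (add 9h to convert from UTC-9).
Gita in UTC: 10:00-15:55 (add 6h to convert from UTC-6).
Lila in UTC: 11:15-15:35, 18:35-19:05 (add 6h to convert from UTC-6).
Mei in UTC: 09:10-16:45, 20:45-22:00 (add 9h to convert from UTC-9).
Grace in UTC: 11:15-15:35, 19:30-21:40 (add 6h to convert from UTC-6).
Omar ∩ Gita: 10:00-14:35.
Omar ∩ Gita ∩ Lila: 11:15-14:35.
Omar ∩ Gita ∩ Lila ∩ Mei: 11:15-14:35.
Omar ∩ Gita ∩ Lila ∩ Mei ∩ Grace: 11:15-14:35.
The first common window of at least 30 minutes is 11:15-14:35, so the earliest start is 11:15.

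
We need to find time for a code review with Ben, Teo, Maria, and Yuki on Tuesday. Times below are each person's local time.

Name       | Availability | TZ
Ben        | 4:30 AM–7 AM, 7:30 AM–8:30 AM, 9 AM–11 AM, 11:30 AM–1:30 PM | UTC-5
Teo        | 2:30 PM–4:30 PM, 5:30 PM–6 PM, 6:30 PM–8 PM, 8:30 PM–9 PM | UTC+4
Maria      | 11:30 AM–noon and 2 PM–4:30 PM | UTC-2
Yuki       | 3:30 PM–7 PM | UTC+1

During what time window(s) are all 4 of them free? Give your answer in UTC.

16:30-17:00

Ben in UTC: 09:30-12:00, 12:30-13:30, 14:00-16:00, 16:30-18:30 (add 5h to convert from UTC-5).
Teo in UTC: 10:30-12:30, 13:30-14:00, 14:30-16:00, 16:30-17:00 (subtract 4h to convert from UTC+4).
Maria in UTC: 13:30-14:00, 16:00-18:30 (add 2h to convert from UTC-2).
Yuki in UTC: 14:30-18:00 (subtract 1h to convert from UTC+1).
Ben ∩ Teo: 10:30-12:00, 14:30-16:00, 16:30-17:00.
Ben ∩ Teo ∩ Maria: 16:30-17:00.
Ben ∩ Teo ∩ Maria ∩ Yuki: 16:30-17:00.
So the common availability across everyone is 16:30-17:00.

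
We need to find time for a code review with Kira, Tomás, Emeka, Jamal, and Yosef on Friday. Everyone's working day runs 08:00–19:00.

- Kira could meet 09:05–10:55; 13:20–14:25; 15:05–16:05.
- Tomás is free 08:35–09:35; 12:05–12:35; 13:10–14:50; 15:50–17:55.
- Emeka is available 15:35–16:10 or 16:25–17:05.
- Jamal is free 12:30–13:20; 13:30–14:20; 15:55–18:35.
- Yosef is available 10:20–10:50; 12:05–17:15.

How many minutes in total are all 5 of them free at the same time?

10

Kira ∩ Tomás: 09:05-09:35, 13:20-14:25, 15:50-16:05.
Kira ∩ Tomás ∩ Emeka: 15:50-16:05.
Kira ∩ Tomás ∩ Emeka ∩ Jamal: 15:55-16:05.
Kira ∩ Tomás ∩ Emeka ∩ Jamal ∩ Yosef: 15:55-16:05.
That's a single block of 10 minutes.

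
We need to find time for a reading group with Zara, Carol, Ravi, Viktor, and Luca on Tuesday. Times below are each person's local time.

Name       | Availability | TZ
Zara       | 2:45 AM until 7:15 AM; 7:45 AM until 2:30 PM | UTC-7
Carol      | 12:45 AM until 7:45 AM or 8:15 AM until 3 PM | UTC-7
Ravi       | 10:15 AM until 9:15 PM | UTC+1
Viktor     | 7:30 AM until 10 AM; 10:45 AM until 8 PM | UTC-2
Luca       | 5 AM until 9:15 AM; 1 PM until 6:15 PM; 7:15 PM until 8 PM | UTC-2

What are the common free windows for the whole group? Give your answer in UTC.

09:45-11:15, 15:15-20:15

Zara in UTC: 09:45-14:15, 14:45-21:30 (add 7h to convert from UTC-7).
Carol in UTC: 07:45-14:45, 15:15-22:00 (add 7h to convert from UTC-7).
Ravi in UTC: 09:15-20:15 (subtract 1h to convert from UTC+1).
Viktor in UTC: 09:30-12:00, 12:45-22:00 (add 2h to convert from UTC-2).
Luca in UTC: 07:00-11:15, 15:00-20:15, 21:15-22:00 (add 2h to convert from UTC-2).
Zara ∩ Carol: 09:45-14:15, 15:15-21:30.
Zara ∩ Carol ∩ Ravi: 09:45-14:15, 15:15-20:15.
Zara ∩ Carol ∩ Ravi ∩ Viktor: 09:45-12:00, 12:45-14:15, 15:15-20:15.
Zara ∩ Carol ∩ Ravi ∩ Viktor ∩ Luca: 09:45-11:15, 15:15-20:15.
So the common availability across everyone is 09:45-11:15, 15:15-20:15.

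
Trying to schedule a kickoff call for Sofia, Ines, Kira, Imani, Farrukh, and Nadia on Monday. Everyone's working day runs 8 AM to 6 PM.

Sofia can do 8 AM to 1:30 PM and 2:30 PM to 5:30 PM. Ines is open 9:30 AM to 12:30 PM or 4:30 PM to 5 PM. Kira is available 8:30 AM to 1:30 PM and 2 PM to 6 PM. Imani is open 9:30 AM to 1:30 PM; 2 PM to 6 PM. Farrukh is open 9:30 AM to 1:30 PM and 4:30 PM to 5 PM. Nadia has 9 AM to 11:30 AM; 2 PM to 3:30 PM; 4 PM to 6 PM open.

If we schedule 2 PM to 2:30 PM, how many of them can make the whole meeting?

3

Kira, Imani, and Nadia can make the full 14:00-14:30 slot — that's 3.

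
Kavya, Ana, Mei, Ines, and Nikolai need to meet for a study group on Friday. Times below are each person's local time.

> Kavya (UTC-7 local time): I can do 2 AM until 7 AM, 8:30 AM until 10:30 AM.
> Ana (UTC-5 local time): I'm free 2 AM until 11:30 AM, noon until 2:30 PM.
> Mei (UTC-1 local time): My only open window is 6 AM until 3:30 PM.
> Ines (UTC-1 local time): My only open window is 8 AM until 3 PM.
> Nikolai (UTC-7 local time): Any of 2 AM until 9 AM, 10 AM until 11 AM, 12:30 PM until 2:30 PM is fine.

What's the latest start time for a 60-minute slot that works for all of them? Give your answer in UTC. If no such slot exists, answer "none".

13:00

Kavya in UTC: 09:00-14:00, 15:30-17:30 (add 7h to convert from UTC-7).
Ana in UTC: 07:00-16:30, 17:00-19:30 (add 5h to convert from UTC-5).
Mei in UTC: 07:00-16:30 (add 1h to convert from UTC-1).
Ines in UTC: 09:00-16:00 (add 1h to convert from UTC-1).
Nikolai in UTC: 09:00-16:00, 17:00-18:00, 19:30-21:30 (add 7h to convert from UTC-7).
Kavya ∩ Ana: 09:00-14:00, 15:30-16:30, 17:00-17:30.
Kavya ∩ Ana ∩ Mei: 09:00-14:00, 15:30-16:30.
Kavya ∩ Ana ∩ Mei ∩ Ines: 09:00-14:00, 15:30-16:00.
Kavya ∩ Ana ∩ Mei ∩ Ines ∩ Nikolai: 09:00-14:00, 15:30-16:00.
Those are the intersection windows.
The last common window of at least 60 minutes is 09:00-14:00; a 60-minute meeting can start as late as 13:00 and still end by 14:00.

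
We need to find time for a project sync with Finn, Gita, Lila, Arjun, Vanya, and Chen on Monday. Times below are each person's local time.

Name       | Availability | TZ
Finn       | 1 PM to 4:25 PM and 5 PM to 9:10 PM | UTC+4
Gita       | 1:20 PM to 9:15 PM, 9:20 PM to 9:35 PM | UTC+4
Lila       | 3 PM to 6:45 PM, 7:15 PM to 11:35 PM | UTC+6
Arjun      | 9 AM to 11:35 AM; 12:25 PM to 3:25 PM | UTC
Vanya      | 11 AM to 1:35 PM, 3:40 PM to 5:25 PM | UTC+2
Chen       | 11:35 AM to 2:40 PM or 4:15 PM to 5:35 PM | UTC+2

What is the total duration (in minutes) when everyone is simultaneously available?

Finn in UTC: 09:00-12:25, 13:00-17:10 (subtract 4h to convert from UTC+4).
Gita in UTC: 09:20-17:15, 17:20-17:35 (subtract 4h to convert from UTC+4).
Lila in UTC: 09:00-12:45, 13:15-17:35 (subtract 6h to convert from UTC+6).
Arjun in UTC: 09:00-11:35, 12:25-15:25.
Vanya in UTC: 09:00-11:35, 13:40-15:25 (subtract 2h to convert from UTC+2).
Chen in UTC: 09:35-12:40, 14:15-15:35 (subtract 2h to convert from UTC+2).
Finn ∩ Gita: 09:20-12:25, 13:00-17:10.
Finn ∩ Gita ∩ Lila: 09:20-12:25, 13:15-17:10.
Finn ∩ Gita ∩ Lila ∩ Arjun: 09:20-11:35, 13:15-15:25.
Finn ∩ Gita ∩ Lila ∩ Arjun ∩ Vanya: 09:20-11:35, 13:40-15:25.
Finn ∩ Gita ∩ Lila ∩ Arjun ∩ Vanya ∩ Chen: 09:35-11:35, 14:15-15:25.
Summing the common windows: 120 + 70 = 190 minutes.

190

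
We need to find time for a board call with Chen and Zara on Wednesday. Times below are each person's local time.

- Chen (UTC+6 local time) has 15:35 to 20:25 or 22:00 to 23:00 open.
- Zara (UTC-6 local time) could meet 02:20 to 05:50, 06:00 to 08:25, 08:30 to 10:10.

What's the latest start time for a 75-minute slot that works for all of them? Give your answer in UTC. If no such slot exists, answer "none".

Chen in UTC: 09:35-14:25, 16:00-17:00 (subtract 6h to convert from UTC+6).
Zara in UTC: 08:20-11:50, 12:00-14:25, 14:30-16:10 (add 6h to convert from UTC-6).
Chen ∩ Zara: 09:35-11:50, 12:00-14:25, 16:00-16:10.
Those are the intersection windows.
The last common window of at least 75 minutes is 12:00-14:25; a 75-minute meeting can start as late as 13:10 and still end by 14:25.

13:10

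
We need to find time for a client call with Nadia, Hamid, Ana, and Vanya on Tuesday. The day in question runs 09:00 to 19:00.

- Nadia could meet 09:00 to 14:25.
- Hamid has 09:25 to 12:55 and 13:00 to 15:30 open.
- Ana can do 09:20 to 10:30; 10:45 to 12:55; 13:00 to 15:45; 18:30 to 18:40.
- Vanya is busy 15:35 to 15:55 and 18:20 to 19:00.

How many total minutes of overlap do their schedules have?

Nadia free: 09:00-14:25.
Hamid free: 09:25-12:55, 13:00-15:30.
Ana free: 09:20-10:30, 10:45-12:55, 13:00-15:45, 18:30-18:40.
Vanya free: 09:00-15:35, 15:55-18:20 (invert busy blocks within the working day).
Nadia ∩ Hamid: 09:25-12:55, 13:00-14:25.
Nadia ∩ Hamid ∩ Ana: 09:25-10:30, 10:45-12:55, 13:00-14:25.
Nadia ∩ Hamid ∩ Ana ∩ Vanya: 09:25-10:30, 10:45-12:55, 13:00-14:25.
So the common availability across everyone is 09:25-10:30, 10:45-12:55, 13:00-14:25.
Summing the common windows: 65 + 130 + 85 = 280 minutes.

280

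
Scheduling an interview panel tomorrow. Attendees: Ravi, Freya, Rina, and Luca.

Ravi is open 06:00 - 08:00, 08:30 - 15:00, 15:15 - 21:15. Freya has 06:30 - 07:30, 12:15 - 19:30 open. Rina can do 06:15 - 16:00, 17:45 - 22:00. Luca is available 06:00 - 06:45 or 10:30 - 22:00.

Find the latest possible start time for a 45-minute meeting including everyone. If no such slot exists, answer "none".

18:45

Ravi ∩ Freya: 06:30-07:30, 12:15-15:00, 15:15-19:30.
Ravi ∩ Freya ∩ Rina: 06:30-07:30, 12:15-15:00, 15:15-16:00, 17:45-19:30.
Ravi ∩ Freya ∩ Rina ∩ Luca: 06:30-06:45, 12:15-15:00, 15:15-16:00, 17:45-19:30.
So the common availability across everyone is 06:30-06:45, 12:15-15:00, 15:15-16:00, 17:45-19:30.
The last common window of at least 45 minutes is 17:45-19:30; a 45-minute meeting can start as late as 18:45 and still end by 19:30.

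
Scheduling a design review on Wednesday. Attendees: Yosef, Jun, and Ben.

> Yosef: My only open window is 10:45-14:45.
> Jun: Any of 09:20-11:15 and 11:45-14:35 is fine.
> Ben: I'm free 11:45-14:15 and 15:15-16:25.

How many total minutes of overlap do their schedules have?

150

Yosef ∩ Jun: 10:45-11:15, 11:45-14:35.
Yosef ∩ Jun ∩ Ben: 11:45-14:15.
So the common availability across everyone is 11:45-14:15.
That's a single block of 150 minutes.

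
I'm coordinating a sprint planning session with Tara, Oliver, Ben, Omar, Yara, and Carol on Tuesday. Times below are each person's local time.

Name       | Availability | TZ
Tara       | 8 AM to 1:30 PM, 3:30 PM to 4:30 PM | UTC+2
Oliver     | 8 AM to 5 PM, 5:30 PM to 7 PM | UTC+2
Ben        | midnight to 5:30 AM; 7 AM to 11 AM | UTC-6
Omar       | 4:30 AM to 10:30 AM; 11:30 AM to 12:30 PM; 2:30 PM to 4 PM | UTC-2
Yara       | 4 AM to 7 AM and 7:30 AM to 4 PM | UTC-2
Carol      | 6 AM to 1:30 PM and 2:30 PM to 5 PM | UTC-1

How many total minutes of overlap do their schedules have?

300

Tara in UTC: 06:00-11:30, 13:30-14:30 (subtract 2h to convert from UTC+2).
Oliver in UTC: 06:00-15:00, 15:30-17:00 (subtract 2h to convert from UTC+2).
Ben in UTC: 06:00-11:30, 13:00-17:00 (add 6h to convert from UTC-6).
Omar in UTC: 06:30-12:30, 13:30-14:30, 16:30-18:00 (add 2h to convert from UTC-2).
Yara in UTC: 06:00-09:00, 09:30-18:00 (add 2h to convert from UTC-2).
Carol in UTC: 07:00-14:30, 15:30-18:00 (add 1h to convert from UTC-1).
Tara ∩ Oliver: 06:00-11:30, 13:30-14:30.
Tara ∩ Oliver ∩ Ben: 06:00-11:30, 13:30-14:30.
Tara ∩ Oliver ∩ Ben ∩ Omar: 06:30-11:30, 13:30-14:30.
Tara ∩ Oliver ∩ Ben ∩ Omar ∩ Yara: 06:30-09:00, 09:30-11:30, 13:30-14:30.
Tara ∩ Oliver ∩ Ben ∩ Omar ∩ Yara ∩ Carol: 07:00-09:00, 09:30-11:30, 13:30-14:30.
Summing the common windows: 120 + 120 + 60 = 300 minutes.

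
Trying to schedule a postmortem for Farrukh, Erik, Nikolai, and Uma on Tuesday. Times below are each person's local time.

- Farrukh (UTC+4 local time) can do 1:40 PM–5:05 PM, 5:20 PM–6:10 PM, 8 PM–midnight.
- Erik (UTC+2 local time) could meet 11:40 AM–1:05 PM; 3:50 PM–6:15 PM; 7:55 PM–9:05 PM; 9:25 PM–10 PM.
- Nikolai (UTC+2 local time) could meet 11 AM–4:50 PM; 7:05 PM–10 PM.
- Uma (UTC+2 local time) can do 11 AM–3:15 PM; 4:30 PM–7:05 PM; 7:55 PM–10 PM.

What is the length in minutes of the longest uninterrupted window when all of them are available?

85

Farrukh in UTC: 09:40-13:05, 13:20-14:10, 16:00-20:00 (subtract 4h to convert from UTC+4).
Erik in UTC: 09:40-11:05, 13:50-16:15, 17:55-19:05, 19:25-20:00 (subtract 2h to convert from UTC+2).
Nikolai in UTC: 09:00-14:50, 17:05-20:00 (subtract 2h to convert from UTC+2).
Uma in UTC: 09:00-13:15, 14:30-17:05, 17:55-20:00 (subtract 2h to convert from UTC+2).
Farrukh ∩ Erik: 09:40-11:05, 13:50-14:10, 16:00-16:15, 17:55-19:05, 19:25-20:00.
Farrukh ∩ Erik ∩ Nikolai: 09:40-11:05, 13:50-14:10, 17:55-19:05, 19:25-20:00.
Farrukh ∩ Erik ∩ Nikolai ∩ Uma: 09:40-11:05, 17:55-19:05, 19:25-20:00.
The longest is 09:40-11:05 at 85 minutes.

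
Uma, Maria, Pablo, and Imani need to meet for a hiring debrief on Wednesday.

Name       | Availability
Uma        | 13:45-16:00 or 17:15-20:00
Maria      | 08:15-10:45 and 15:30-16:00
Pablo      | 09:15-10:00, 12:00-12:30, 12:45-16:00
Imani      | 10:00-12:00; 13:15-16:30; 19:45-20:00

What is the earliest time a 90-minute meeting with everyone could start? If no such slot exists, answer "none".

Uma ∩ Maria: 15:30-16:00.
Uma ∩ Maria ∩ Pablo: 15:30-16:00.
Uma ∩ Maria ∩ Pablo ∩ Imani: 15:30-16:00.
So the common availability across everyone is 15:30-16:00.
No common window is at least 90 minutes long.

none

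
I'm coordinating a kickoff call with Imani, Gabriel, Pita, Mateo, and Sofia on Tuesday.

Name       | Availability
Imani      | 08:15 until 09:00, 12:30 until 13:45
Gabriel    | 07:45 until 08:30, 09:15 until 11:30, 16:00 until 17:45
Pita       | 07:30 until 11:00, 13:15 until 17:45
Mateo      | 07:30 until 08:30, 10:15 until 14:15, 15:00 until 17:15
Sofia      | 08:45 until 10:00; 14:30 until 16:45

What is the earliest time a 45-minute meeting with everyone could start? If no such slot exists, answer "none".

none

Imani ∩ Gabriel: 08:15-08:30.
Imani ∩ Gabriel ∩ Pita: 08:15-08:30.
Imani ∩ Gabriel ∩ Pita ∩ Mateo: 08:15-08:30.
Imani ∩ Gabriel ∩ Pita ∩ Mateo ∩ Sofia: ∅.
There is no time when everyone is free.
No common window is at least 45 minutes long.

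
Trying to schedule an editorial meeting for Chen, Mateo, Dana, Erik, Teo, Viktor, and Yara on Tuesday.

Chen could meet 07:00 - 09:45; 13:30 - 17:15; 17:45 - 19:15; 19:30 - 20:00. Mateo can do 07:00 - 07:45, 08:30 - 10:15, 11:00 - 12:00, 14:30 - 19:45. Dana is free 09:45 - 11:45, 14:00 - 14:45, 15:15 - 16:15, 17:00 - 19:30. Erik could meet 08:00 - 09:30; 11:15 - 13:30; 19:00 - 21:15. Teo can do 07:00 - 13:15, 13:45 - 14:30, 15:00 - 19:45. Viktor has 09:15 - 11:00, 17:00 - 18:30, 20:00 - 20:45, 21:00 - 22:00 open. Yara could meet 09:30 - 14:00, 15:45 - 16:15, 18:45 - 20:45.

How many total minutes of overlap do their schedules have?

Chen ∩ Mateo: 07:00-07:45, 08:30-09:45, 14:30-17:15, 17:45-19:15, 19:30-19:45.
Chen ∩ Mateo ∩ Dana: 14:30-14:45, 15:15-16:15, 17:00-17:15, 17:45-19:15.
Chen ∩ Mateo ∩ Dana ∩ Erik: 19:00-19:15.
Chen ∩ Mateo ∩ Dana ∩ Erik ∩ Teo: 19:00-19:15.
Chen ∩ Mateo ∩ Dana ∩ Erik ∩ Teo ∩ Viktor: ∅.
Chen ∩ Mateo ∩ Dana ∩ Erik ∩ Teo ∩ Viktor ∩ Yara: ∅.
There is no time when everyone is free.
There is no common window, so the total is 0 minutes.

0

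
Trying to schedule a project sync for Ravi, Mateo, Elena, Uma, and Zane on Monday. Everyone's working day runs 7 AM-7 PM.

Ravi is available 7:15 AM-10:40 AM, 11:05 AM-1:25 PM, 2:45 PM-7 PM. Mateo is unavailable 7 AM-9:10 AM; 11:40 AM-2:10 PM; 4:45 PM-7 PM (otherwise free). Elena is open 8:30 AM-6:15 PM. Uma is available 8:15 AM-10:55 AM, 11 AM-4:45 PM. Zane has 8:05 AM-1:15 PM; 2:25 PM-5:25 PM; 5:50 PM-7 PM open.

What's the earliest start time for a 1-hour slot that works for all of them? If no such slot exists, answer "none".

Ravi free: 07:15-10:40, 11:05-13:25, 14:45-19:00.
Mateo free: 09:10-11:40, 14:10-16:45 (invert busy blocks within the working day).
Elena free: 08:30-18:15.
Uma free: 08:15-10:55, 11:00-16:45.
Zane free: 08:05-13:15, 14:25-17:25, 17:50-19:00.
Ravi ∩ Mateo: 09:10-10:40, 11:05-11:40, 14:45-16:45.
Ravi ∩ Mateo ∩ Elena: 09:10-10:40, 11:05-11:40, 14:45-16:45.
Ravi ∩ Mateo ∩ Elena ∩ Uma: 09:10-10:40, 11:05-11:40, 14:45-16:45.
Ravi ∩ Mateo ∩ Elena ∩ Uma ∩ Zane: 09:10-10:40, 11:05-11:40, 14:45-16:45.
Those are the intersection windows.
The first common window of at least 60 minutes is 09:10-10:40, so the earliest start is 09:10.

09:10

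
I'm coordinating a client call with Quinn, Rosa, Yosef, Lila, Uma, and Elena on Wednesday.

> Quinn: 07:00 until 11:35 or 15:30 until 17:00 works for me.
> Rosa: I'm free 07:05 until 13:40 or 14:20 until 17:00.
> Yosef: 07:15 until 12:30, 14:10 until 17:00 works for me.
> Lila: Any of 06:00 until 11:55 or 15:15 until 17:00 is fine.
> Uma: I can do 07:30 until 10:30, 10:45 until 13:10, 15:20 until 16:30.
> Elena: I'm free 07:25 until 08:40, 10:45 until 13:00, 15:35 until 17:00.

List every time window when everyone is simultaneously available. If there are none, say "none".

Quinn ∩ Rosa: 07:05-11:35, 15:30-17:00.
Quinn ∩ Rosa ∩ Yosef: 07:15-11:35, 15:30-17:00.
Quinn ∩ Rosa ∩ Yosef ∩ Lila: 07:15-11:35, 15:30-17:00.
Quinn ∩ Rosa ∩ Yosef ∩ Lila ∩ Uma: 07:30-10:30, 10:45-11:35, 15:30-16:30.
Quinn ∩ Rosa ∩ Yosef ∩ Lila ∩ Uma ∩ Elena: 07:30-08:40, 10:45-11:35, 15:35-16:30.
So the common availability across everyone is 07:30-08:40, 10:45-11:35, 15:35-16:30.

07:30-08:40, 10:45-11:35, 15:35-16:30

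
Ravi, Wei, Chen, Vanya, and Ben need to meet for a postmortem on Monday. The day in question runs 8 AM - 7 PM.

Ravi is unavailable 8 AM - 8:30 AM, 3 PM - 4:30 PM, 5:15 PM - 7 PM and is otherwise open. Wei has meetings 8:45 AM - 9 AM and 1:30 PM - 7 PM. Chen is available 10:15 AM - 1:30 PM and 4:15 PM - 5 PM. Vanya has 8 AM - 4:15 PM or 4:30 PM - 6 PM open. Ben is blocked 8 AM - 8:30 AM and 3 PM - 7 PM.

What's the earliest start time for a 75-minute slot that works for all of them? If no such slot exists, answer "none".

Ravi free: 08:30-15:00, 16:30-17:15 (invert busy blocks within the working day).
Wei free: 08:00-08:45, 09:00-13:30 (invert busy blocks within the working day).
Chen free: 10:15-13:30, 16:15-17:00.
Vanya free: 08:00-16:15, 16:30-18:00.
Ben free: 08:30-15:00 (invert busy blocks within the working day).
Ravi ∩ Wei: 08:30-08:45, 09:00-13:30.
Ravi ∩ Wei ∩ Chen: 10:15-13:30.
Ravi ∩ Wei ∩ Chen ∩ Vanya: 10:15-13:30.
Ravi ∩ Wei ∩ Chen ∩ Vanya ∩ Ben: 10:15-13:30.
The first common window of at least 75 minutes is 10:15-13:30, so the earliest start is 10:15.

10:15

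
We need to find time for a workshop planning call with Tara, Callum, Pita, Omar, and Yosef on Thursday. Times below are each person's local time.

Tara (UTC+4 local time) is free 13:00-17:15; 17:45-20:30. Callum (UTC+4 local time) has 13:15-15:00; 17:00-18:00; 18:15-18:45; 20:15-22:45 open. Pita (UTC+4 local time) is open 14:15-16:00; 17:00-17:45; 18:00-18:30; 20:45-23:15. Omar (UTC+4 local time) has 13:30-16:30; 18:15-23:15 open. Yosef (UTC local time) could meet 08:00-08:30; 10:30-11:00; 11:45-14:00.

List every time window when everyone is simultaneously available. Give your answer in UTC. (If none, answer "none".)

Tara in UTC: 09:00-13:15, 13:45-16:30 (subtract 4h to convert from UTC+4).
Callum in UTC: 09:15-11:00, 13:00-14:00, 14:15-14:45, 16:15-18:45 (subtract 4h to convert from UTC+4).
Pita in UTC: 10:15-12:00, 13:00-13:45, 14:00-14:30, 16:45-19:15 (subtract 4h to convert from UTC+4).
Omar in UTC: 09:30-12:30, 14:15-19:15 (subtract 4h to convert from UTC+4).
Yosef in UTC: 08:00-08:30, 10:30-11:00, 11:45-14:00.
Tara ∩ Callum: 09:15-11:00, 13:00-13:15, 13:45-14:00, 14:15-14:45, 16:15-16:30.
Tara ∩ Callum ∩ Pita: 10:15-11:00, 13:00-13:15, 14:15-14:30.
Tara ∩ Callum ∩ Pita ∩ Omar: 10:15-11:00, 14:15-14:30.
Tara ∩ Callum ∩ Pita ∩ Omar ∩ Yosef: 10:30-11:00.

10:30-11:00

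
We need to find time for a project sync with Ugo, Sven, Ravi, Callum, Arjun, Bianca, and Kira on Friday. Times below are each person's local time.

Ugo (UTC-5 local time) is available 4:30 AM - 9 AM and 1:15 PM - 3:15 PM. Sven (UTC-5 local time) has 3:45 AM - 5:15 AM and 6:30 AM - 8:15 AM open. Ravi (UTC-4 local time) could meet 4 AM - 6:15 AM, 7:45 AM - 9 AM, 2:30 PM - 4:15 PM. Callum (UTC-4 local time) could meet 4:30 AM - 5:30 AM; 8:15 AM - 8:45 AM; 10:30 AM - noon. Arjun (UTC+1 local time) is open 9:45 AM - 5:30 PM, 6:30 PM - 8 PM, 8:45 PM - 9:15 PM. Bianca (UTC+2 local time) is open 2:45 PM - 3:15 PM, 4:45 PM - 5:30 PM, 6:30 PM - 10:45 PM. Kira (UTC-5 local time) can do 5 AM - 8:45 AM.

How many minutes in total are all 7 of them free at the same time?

0

Ugo in UTC: 09:30-14:00, 18:15-20:15 (add 5h to convert from UTC-5).
Sven in UTC: 08:45-10:15, 11:30-13:15 (add 5h to convert from UTC-5).
Ravi in UTC: 08:00-10:15, 11:45-13:00, 18:30-20:15 (add 4h to convert from UTC-4).
Callum in UTC: 08:30-09:30, 12:15-12:45, 14:30-16:00 (add 4h to convert from UTC-4).
Arjun in UTC: 08:45-16:30, 17:30-19:00, 19:45-20:15 (subtract 1h to convert from UTC+1).
Bianca in UTC: 12:45-13:15, 14:45-15:30, 16:30-20:45 (subtract 2h to convert from UTC+2).
Kira in UTC: 10:00-13:45 (add 5h to convert from UTC-5).
Ugo ∩ Sven: 09:30-10:15, 11:30-13:15.
Ugo ∩ Sven ∩ Ravi: 09:30-10:15, 11:45-13:00.
Ugo ∩ Sven ∩ Ravi ∩ Callum: 12:15-12:45.
Ugo ∩ Sven ∩ Ravi ∩ Callum ∩ Arjun: 12:15-12:45.
Ugo ∩ Sven ∩ Ravi ∩ Callum ∩ Arjun ∩ Bianca: ∅.
Ugo ∩ Sven ∩ Ravi ∩ Callum ∩ Arjun ∩ Bianca ∩ Kira: ∅.
There is no time when everyone is free.
There is no common window, so the total is 0 minutes.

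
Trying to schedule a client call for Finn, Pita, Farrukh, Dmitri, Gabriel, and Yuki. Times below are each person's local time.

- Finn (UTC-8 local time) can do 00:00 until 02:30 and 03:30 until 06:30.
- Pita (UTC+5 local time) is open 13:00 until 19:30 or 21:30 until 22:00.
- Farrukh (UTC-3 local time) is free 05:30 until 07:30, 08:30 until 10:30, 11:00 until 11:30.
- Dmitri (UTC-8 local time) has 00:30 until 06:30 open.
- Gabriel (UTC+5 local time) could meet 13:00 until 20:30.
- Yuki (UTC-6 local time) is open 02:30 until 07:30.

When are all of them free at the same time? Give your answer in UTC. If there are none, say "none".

08:30-10:30, 11:30-13:30

Finn in UTC: 08:00-10:30, 11:30-14:30 (add 8h to convert from UTC-8).
Pita in UTC: 08:00-14:30, 16:30-17:00 (subtract 5h to convert from UTC+5).
Farrukh in UTC: 08:30-10:30, 11:30-13:30, 14:00-14:30 (add 3h to convert from UTC-3).
Dmitri in UTC: 08:30-14:30 (add 8h to convert from UTC-8).
Gabriel in UTC: 08:00-15:30 (subtract 5h to convert from UTC+5).
Yuki in UTC: 08:30-13:30 (add 6h to convert from UTC-6).
Finn ∩ Pita: 08:00-10:30, 11:30-14:30.
Finn ∩ Pita ∩ Farrukh: 08:30-10:30, 11:30-13:30, 14:00-14:30.
Finn ∩ Pita ∩ Farrukh ∩ Dmitri: 08:30-10:30, 11:30-13:30, 14:00-14:30.
Finn ∩ Pita ∩ Farrukh ∩ Dmitri ∩ Gabriel: 08:30-10:30, 11:30-13:30, 14:00-14:30.
Finn ∩ Pita ∩ Farrukh ∩ Dmitri ∩ Gabriel ∩ Yuki: 08:30-10:30, 11:30-13:30.
Those are the intersection windows.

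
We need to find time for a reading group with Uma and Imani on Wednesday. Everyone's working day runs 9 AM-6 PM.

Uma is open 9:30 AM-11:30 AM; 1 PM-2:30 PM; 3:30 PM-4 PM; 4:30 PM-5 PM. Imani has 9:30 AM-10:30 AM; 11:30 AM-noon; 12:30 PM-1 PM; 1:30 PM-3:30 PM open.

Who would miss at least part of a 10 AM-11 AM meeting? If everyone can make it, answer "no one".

Imani

Uma: free for 10:00-11:00. Imani: not fully free for 10:00-11:00.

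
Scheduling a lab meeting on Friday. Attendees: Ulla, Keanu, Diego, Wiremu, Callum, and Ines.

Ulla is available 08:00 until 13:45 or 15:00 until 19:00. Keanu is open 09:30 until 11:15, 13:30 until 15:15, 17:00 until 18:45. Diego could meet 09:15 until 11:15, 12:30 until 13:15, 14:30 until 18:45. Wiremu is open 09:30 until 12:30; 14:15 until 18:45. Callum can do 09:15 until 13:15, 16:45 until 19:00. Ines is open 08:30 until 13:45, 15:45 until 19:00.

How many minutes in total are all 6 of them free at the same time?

Ulla ∩ Keanu: 09:30-11:15, 13:30-13:45, 15:00-15:15, 17:00-18:45.
Ulla ∩ Keanu ∩ Diego: 09:30-11:15, 15:00-15:15, 17:00-18:45.
Ulla ∩ Keanu ∩ Diego ∩ Wiremu: 09:30-11:15, 15:00-15:15, 17:00-18:45.
Ulla ∩ Keanu ∩ Diego ∩ Wiremu ∩ Callum: 09:30-11:15, 17:00-18:45.
Ulla ∩ Keanu ∩ Diego ∩ Wiremu ∩ Callum ∩ Ines: 09:30-11:15, 17:00-18:45.
Summing the common windows: 105 + 105 = 210 minutes.

210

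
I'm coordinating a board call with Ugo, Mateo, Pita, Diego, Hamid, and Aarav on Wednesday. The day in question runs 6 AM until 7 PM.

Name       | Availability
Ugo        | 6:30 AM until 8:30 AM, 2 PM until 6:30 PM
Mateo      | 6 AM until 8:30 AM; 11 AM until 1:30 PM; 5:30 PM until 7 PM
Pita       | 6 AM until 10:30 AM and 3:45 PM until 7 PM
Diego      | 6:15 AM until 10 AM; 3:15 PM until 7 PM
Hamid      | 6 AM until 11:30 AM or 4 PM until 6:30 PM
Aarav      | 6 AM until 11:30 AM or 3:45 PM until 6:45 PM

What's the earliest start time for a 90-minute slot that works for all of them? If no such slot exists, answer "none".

Ugo ∩ Mateo: 06:30-08:30, 17:30-18:30.
Ugo ∩ Mateo ∩ Pita: 06:30-08:30, 17:30-18:30.
Ugo ∩ Mateo ∩ Pita ∩ Diego: 06:30-08:30, 17:30-18:30.
Ugo ∩ Mateo ∩ Pita ∩ Diego ∩ Hamid: 06:30-08:30, 17:30-18:30.
Ugo ∩ Mateo ∩ Pita ∩ Diego ∩ Hamid ∩ Aarav: 06:30-08:30, 17:30-18:30.
The first common window of at least 90 minutes is 06:30-08:30, so the earliest start is 06:30.

06:30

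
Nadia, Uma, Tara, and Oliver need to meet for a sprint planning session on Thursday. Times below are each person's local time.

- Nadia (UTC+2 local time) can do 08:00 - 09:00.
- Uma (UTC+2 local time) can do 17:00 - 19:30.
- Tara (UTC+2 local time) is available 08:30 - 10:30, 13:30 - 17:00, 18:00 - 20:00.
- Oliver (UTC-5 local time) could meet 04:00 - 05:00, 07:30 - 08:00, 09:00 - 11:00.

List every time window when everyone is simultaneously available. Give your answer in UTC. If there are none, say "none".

none

Nadia in UTC: 06:00-07:00 (subtract 2h to convert from UTC+2).
Uma in UTC: 15:00-17:30 (subtract 2h to convert from UTC+2).
Tara in UTC: 06:30-08:30, 11:30-15:00, 16:00-18:00 (subtract 2h to convert from UTC+2).
Oliver in UTC: 09:00-10:00, 12:30-13:00, 14:00-16:00 (add 5h to convert from UTC-5).
Nadia ∩ Uma: ∅.
Nadia ∩ Uma ∩ Tara: ∅.
Nadia ∩ Uma ∩ Tara ∩ Oliver: ∅.
There is no time when everyone is free.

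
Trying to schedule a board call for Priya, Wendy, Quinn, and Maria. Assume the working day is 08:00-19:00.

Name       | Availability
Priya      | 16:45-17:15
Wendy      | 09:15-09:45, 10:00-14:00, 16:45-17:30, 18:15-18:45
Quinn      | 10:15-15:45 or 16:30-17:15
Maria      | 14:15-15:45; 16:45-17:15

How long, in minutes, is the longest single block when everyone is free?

Priya ∩ Wendy: 16:45-17:15.
Priya ∩ Wendy ∩ Quinn: 16:45-17:15.
Priya ∩ Wendy ∩ Quinn ∩ Maria: 16:45-17:15.
So the common availability across everyone is 16:45-17:15.
The longest is 16:45-17:15 at 30 minutes.

30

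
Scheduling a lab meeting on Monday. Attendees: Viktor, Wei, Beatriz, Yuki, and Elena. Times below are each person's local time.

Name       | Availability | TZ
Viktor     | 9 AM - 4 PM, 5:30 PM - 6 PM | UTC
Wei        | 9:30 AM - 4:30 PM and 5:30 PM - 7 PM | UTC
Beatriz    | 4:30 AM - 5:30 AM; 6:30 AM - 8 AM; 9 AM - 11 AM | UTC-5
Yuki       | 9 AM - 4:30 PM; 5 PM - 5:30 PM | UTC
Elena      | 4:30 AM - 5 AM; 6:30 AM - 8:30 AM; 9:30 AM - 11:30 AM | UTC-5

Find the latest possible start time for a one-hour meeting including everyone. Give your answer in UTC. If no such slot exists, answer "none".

15:00

Viktor in UTC: 09:00-16:00, 17:30-18:00.
Wei in UTC: 09:30-16:30, 17:30-19:00.
Beatriz in UTC: 09:30-10:30, 11:30-13:00, 14:00-16:00 (add 5h to convert from UTC-5).
Yuki in UTC: 09:00-16:30, 17:00-17:30.
Elena in UTC: 09:30-10:00, 11:30-13:30, 14:30-16:30 (add 5h to convert from UTC-5).
Viktor ∩ Wei: 09:30-16:00, 17:30-18:00.
Viktor ∩ Wei ∩ Beatriz: 09:30-10:30, 11:30-13:00, 14:00-16:00.
Viktor ∩ Wei ∩ Beatriz ∩ Yuki: 09:30-10:30, 11:30-13:00, 14:00-16:00.
Viktor ∩ Wei ∩ Beatriz ∩ Yuki ∩ Elena: 09:30-10:00, 11:30-13:00, 14:30-16:00.
So the common availability across everyone is 09:30-10:00, 11:30-13:00, 14:30-16:00.
The last common window of at least 60 minutes is 14:30-16:00; a 60-minute meeting can start as late as 15:00 and still end by 16:00.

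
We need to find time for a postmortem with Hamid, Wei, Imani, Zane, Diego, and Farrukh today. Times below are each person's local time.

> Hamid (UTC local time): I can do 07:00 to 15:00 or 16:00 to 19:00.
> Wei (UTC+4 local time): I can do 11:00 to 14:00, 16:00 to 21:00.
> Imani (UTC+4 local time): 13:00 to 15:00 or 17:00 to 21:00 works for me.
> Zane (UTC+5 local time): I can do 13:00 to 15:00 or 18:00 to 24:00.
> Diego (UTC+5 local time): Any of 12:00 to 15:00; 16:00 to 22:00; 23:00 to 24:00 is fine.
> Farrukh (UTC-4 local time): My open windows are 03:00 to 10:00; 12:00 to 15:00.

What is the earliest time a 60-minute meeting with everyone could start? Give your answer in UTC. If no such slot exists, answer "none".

09:00

Hamid in UTC: 07:00-15:00, 16:00-19:00.
Wei in UTC: 07:00-10:00, 12:00-17:00 (subtract 4h to convert from UTC+4).
Imani in UTC: 09:00-11:00, 13:00-17:00 (subtract 4h to convert from UTC+4).
Zane in UTC: 08:00-10:00, 13:00-19:00 (subtract 5h to convert from UTC+5).
Diego in UTC: 07:00-10:00, 11:00-17:00, 18:00-19:00 (subtract 5h to convert from UTC+5).
Farrukh in UTC: 07:00-14:00, 16:00-19:00 (add 4h to convert from UTC-4).
Hamid ∩ Wei: 07:00-10:00, 12:00-15:00, 16:00-17:00.
Hamid ∩ Wei ∩ Imani: 09:00-10:00, 13:00-15:00, 16:00-17:00.
Hamid ∩ Wei ∩ Imani ∩ Zane: 09:00-10:00, 13:00-15:00, 16:00-17:00.
Hamid ∩ Wei ∩ Imani ∩ Zane ∩ Diego: 09:00-10:00, 13:00-15:00, 16:00-17:00.
Hamid ∩ Wei ∩ Imani ∩ Zane ∩ Diego ∩ Farrukh: 09:00-10:00, 13:00-14:00, 16:00-17:00.
So the common availability across everyone is 09:00-10:00, 13:00-14:00, 16:00-17:00.
The first common window of at least 60 minutes is 09:00-10:00, so the earliest start is 09:00.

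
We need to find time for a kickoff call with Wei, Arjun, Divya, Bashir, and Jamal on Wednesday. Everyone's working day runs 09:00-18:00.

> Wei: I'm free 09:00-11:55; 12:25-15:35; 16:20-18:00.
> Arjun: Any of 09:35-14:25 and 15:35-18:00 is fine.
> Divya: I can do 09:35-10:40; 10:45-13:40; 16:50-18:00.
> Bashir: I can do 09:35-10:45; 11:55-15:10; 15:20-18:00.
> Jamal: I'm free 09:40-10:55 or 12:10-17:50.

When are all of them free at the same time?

Wei ∩ Arjun: 09:35-11:55, 12:25-14:25, 16:20-18:00.
Wei ∩ Arjun ∩ Divya: 09:35-10:40, 10:45-11:55, 12:25-13:40, 16:50-18:00.
Wei ∩ Arjun ∩ Divya ∩ Bashir: 09:35-10:40, 12:25-13:40, 16:50-18:00.
Wei ∩ Arjun ∩ Divya ∩ Bashir ∩ Jamal: 09:40-10:40, 12:25-13:40, 16:50-17:50.

09:40-10:40, 12:25-13:40, 16:50-17:50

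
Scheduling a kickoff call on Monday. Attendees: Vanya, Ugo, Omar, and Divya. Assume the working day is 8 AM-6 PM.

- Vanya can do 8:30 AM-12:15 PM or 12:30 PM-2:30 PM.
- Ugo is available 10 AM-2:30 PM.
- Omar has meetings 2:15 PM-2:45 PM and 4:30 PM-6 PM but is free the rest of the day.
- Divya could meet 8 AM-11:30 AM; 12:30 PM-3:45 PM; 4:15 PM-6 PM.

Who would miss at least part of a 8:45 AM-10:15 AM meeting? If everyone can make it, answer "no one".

Ugo

Vanya free: 08:30-12:15, 12:30-14:30.
Ugo free: 10:00-14:30.
Omar free: 08:00-14:15, 14:45-16:30 (invert busy blocks within the working day).
Divya free: 08:00-11:30, 12:30-15:45, 16:15-18:00.
Vanya: free for 08:45-10:15. Ugo: not fully free for 08:45-10:15. Omar: free for 08:45-10:15. Divya: free for 08:45-10:15.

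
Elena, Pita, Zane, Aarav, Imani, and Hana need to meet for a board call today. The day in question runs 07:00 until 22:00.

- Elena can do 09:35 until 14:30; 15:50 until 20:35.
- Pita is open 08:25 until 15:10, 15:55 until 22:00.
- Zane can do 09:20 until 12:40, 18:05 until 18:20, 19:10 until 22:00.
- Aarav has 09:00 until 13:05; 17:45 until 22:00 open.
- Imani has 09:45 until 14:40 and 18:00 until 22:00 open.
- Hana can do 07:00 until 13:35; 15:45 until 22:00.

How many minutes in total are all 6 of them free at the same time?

275

Elena ∩ Pita: 09:35-14:30, 15:55-20:35.
Elena ∩ Pita ∩ Zane: 09:35-12:40, 18:05-18:20, 19:10-20:35.
Elena ∩ Pita ∩ Zane ∩ Aarav: 09:35-12:40, 18:05-18:20, 19:10-20:35.
Elena ∩ Pita ∩ Zane ∩ Aarav ∩ Imani: 09:45-12:40, 18:05-18:20, 19:10-20:35.
Elena ∩ Pita ∩ Zane ∩ Aarav ∩ Imani ∩ Hana: 09:45-12:40, 18:05-18:20, 19:10-20:35.
Summing the common windows: 175 + 15 + 85 = 275 minutes.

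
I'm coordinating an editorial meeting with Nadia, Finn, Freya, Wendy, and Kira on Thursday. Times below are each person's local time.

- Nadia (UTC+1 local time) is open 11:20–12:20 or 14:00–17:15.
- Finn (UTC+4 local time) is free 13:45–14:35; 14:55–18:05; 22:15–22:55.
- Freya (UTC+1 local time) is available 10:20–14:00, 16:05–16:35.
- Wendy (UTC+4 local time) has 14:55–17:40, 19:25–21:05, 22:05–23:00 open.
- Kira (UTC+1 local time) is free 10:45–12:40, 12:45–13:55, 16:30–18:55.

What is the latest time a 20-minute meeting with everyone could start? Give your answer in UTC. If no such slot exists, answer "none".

Nadia in UTC: 10:20-11:20, 13:00-16:15 (subtract 1h to convert from UTC+1).
Finn in UTC: 09:45-10:35, 10:55-14:05, 18:15-18:55 (subtract 4h to convert from UTC+4).
Freya in UTC: 09:20-13:00, 15:05-15:35 (subtract 1h to convert from UTC+1).
Wendy in UTC: 10:55-13:40, 15:25-17:05, 18:05-19:00 (subtract 4h to convert from UTC+4).
Kira in UTC: 09:45-11:40, 11:45-12:55, 15:30-17:55 (subtract 1h to convert from UTC+1).
Nadia ∩ Finn: 10:20-10:35, 10:55-11:20, 13:00-14:05.
Nadia ∩ Finn ∩ Freya: 10:20-10:35, 10:55-11:20.
Nadia ∩ Finn ∩ Freya ∩ Wendy: 10:55-11:20.
Nadia ∩ Finn ∩ Freya ∩ Wendy ∩ Kira: 10:55-11:20.
The last common window of at least 20 minutes is 10:55-11:20; a 20-minute meeting can start as late as 11:00 and still end by 11:20.

11:00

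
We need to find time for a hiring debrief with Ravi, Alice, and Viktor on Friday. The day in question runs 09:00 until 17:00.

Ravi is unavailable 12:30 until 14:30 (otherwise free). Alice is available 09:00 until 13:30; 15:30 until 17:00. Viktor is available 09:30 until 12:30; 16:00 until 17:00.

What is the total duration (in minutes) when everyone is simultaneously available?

Ravi free: 09:00-12:30, 14:30-17:00 (invert busy blocks within the working day).
Alice free: 09:00-13:30, 15:30-17:00.
Viktor free: 09:30-12:30, 16:00-17:00.
Ravi ∩ Alice: 09:00-12:30, 15:30-17:00.
Ravi ∩ Alice ∩ Viktor: 09:30-12:30, 16:00-17:00.
Summing the common windows: 180 + 60 = 240 minutes.

240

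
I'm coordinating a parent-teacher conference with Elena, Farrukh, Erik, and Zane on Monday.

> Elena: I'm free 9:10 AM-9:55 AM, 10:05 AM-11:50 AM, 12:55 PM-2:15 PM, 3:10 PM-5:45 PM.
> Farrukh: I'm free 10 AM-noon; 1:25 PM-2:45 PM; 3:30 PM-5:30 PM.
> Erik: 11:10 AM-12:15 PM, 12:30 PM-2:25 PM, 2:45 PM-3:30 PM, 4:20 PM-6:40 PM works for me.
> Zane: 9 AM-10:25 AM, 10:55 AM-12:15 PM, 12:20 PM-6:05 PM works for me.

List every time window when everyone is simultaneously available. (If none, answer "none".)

Elena ∩ Farrukh: 10:05-11:50, 13:25-14:15, 15:30-17:30.
Elena ∩ Farrukh ∩ Erik: 11:10-11:50, 13:25-14:15, 16:20-17:30.
Elena ∩ Farrukh ∩ Erik ∩ Zane: 11:10-11:50, 13:25-14:15, 16:20-17:30.

11:10-11:50, 13:25-14:15, 16:20-17:30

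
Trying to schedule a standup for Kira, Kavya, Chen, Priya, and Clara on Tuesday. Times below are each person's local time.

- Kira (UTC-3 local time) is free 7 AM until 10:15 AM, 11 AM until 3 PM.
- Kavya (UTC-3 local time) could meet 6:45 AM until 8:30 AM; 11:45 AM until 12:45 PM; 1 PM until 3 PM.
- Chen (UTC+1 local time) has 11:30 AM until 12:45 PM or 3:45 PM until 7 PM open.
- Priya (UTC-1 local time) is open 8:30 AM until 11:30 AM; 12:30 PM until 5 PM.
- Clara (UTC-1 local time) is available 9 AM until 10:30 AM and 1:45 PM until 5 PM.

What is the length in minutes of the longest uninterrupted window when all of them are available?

120

Kira in UTC: 10:00-13:15, 14:00-18:00 (add 3h to convert from UTC-3).
Kavya in UTC: 09:45-11:30, 14:45-15:45, 16:00-18:00 (add 3h to convert from UTC-3).
Chen in UTC: 10:30-11:45, 14:45-18:00 (subtract 1h to convert from UTC+1).
Priya in UTC: 09:30-12:30, 13:30-18:00 (add 1h to convert from UTC-1).
Clara in UTC: 10:00-11:30, 14:45-18:00 (add 1h to convert from UTC-1).
Kira ∩ Kavya: 10:00-11:30, 14:45-15:45, 16:00-18:00.
Kira ∩ Kavya ∩ Chen: 10:30-11:30, 14:45-15:45, 16:00-18:00.
Kira ∩ Kavya ∩ Chen ∩ Priya: 10:30-11:30, 14:45-15:45, 16:00-18:00.
Kira ∩ Kavya ∩ Chen ∩ Priya ∩ Clara: 10:30-11:30, 14:45-15:45, 16:00-18:00.
The longest is 16:00-18:00 at 120 minutes.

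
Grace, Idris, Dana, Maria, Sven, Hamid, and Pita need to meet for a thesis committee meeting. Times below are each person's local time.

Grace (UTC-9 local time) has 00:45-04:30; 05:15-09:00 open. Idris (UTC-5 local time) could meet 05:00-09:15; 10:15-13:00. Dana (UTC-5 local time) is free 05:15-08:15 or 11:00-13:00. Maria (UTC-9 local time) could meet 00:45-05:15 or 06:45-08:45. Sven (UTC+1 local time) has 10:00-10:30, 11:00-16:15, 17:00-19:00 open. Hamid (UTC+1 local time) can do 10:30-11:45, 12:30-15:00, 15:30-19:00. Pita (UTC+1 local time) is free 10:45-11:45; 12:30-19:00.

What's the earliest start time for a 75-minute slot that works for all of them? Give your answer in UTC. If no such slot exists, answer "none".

11:30

Grace in UTC: 09:45-13:30, 14:15-18:00 (add 9h to convert from UTC-9).
Idris in UTC: 10:00-14:15, 15:15-18:00 (add 5h to convert from UTC-5).
Dana in UTC: 10:15-13:15, 16:00-18:00 (add 5h to convert from UTC-5).
Maria in UTC: 09:45-14:15, 15:45-17:45 (add 9h to convert from UTC-9).
Sven in UTC: 09:00-09:30, 10:00-15:15, 16:00-18:00 (subtract 1h to convert from UTC+1).
Hamid in UTC: 09:30-10:45, 11:30-14:00, 14:30-18:00 (subtract 1h to convert from UTC+1).
Pita in UTC: 09:45-10:45, 11:30-18:00 (subtract 1h to convert from UTC+1).
Grace ∩ Idris: 10:00-13:30, 15:15-18:00.
Grace ∩ Idris ∩ Dana: 10:15-13:15, 16:00-18:00.
Grace ∩ Idris ∩ Dana ∩ Maria: 10:15-13:15, 16:00-17:45.
Grace ∩ Idris ∩ Dana ∩ Maria ∩ Sven: 10:15-13:15, 16:00-17:45.
Grace ∩ Idris ∩ Dana ∩ Maria ∩ Sven ∩ Hamid: 10:15-10:45, 11:30-13:15, 16:00-17:45.
Grace ∩ Idris ∩ Dana ∩ Maria ∩ Sven ∩ Hamid ∩ Pita: 10:15-10:45, 11:30-13:15, 16:00-17:45.
So the common availability across everyone is 10:15-10:45, 11:30-13:15, 16:00-17:45.
The first common window of at least 75 minutes is 11:30-13:15, so the earliest start is 11:30.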